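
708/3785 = 708/3785  =  0.19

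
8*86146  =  689168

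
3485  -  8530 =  - 5045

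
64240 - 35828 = 28412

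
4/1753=4/1753 = 0.00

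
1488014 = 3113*478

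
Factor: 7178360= 2^3 * 5^1* 7^1 * 31^1*827^1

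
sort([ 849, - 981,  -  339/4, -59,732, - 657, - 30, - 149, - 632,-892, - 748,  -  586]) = [ - 981, - 892, - 748, - 657 , - 632, - 586, -149,-339/4, - 59, - 30,732 , 849]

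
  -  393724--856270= 462546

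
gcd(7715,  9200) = 5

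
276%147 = 129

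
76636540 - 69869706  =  6766834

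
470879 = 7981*59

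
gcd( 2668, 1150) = 46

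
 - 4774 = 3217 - 7991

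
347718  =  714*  487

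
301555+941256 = 1242811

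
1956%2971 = 1956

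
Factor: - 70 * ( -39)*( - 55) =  - 150150=- 2^1*3^1*5^2*7^1* 11^1*13^1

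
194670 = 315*618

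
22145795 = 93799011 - 71653216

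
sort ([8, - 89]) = [ - 89,8] 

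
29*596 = 17284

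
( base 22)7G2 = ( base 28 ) 4li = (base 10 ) 3742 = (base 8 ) 7236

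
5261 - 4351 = 910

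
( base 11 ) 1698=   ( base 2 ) 100001110100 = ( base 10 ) 2164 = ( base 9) 2864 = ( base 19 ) 5ih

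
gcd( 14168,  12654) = 2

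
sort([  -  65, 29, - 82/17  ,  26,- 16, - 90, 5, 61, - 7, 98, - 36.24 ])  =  [ - 90, - 65, - 36.24, - 16, - 7, - 82/17, 5,26, 29, 61,98] 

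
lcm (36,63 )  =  252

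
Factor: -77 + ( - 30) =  - 107 = - 107^1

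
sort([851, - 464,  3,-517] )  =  [ - 517,  -  464,3,851]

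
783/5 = 783/5= 156.60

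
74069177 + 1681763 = 75750940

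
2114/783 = 2 + 548/783 = 2.70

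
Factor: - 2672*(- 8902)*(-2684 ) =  - 63842010496 = - 2^7*11^1* 61^1*167^1*4451^1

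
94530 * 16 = 1512480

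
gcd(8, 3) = 1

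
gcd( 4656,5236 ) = 4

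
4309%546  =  487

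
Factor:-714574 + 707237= - 7337= - 11^1*23^1*29^1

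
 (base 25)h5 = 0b110101110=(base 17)185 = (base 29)EO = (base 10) 430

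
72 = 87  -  15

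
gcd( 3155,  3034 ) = 1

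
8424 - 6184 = 2240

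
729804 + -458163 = 271641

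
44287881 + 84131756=128419637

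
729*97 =70713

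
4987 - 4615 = 372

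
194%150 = 44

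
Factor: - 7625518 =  - 2^1*3812759^1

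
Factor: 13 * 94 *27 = 32994 = 2^1*3^3*13^1*47^1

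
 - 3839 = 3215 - 7054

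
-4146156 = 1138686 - 5284842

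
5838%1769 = 531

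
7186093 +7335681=14521774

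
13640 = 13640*1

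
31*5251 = 162781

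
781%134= 111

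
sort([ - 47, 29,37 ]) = [ - 47,29, 37 ]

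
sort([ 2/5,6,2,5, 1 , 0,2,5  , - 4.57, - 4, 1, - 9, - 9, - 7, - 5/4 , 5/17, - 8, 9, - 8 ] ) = [ - 9, - 9, - 8, - 8, - 7,-4.57, - 4, - 5/4,0, 5/17,2/5,1, 1, 2, 2 , 5, 5,6,  9 ] 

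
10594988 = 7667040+2927948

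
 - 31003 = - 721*43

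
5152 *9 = 46368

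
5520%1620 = 660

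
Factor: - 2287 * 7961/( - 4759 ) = 18206807/4759 = 19^1*419^1*2287^1*4759^ ( - 1 ) 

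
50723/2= 25361 + 1/2= 25361.50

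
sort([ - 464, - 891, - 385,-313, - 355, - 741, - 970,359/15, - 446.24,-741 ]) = [ - 970, - 891, - 741, - 741,-464,-446.24, - 385, - 355, - 313, 359/15]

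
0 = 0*4173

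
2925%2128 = 797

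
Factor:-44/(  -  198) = 2^1*3^(  -  2 )  =  2/9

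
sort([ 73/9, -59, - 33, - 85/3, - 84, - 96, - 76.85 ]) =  [- 96, - 84, - 76.85,- 59, - 33, - 85/3,73/9]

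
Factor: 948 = 2^2  *  3^1*79^1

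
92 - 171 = -79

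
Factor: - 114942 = -2^1 * 3^1*19157^1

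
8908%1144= 900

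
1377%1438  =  1377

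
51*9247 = 471597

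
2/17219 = 2/17219 = 0.00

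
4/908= 1/227   =  0.00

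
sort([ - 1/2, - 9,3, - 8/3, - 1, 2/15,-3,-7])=[ - 9, - 7, - 3,- 8/3 , - 1, - 1/2, 2/15 , 3] 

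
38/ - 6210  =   - 19/3105 = -0.01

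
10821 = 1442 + 9379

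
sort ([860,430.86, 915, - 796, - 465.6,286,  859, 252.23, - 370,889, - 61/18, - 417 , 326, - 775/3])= [ - 796, - 465.6, - 417, - 370, - 775/3,-61/18,252.23,286,326,430.86, 859 , 860 , 889, 915]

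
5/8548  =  5/8548= 0.00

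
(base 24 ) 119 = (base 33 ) if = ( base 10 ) 609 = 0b1001100001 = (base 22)15f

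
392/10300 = 98/2575 = 0.04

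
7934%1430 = 784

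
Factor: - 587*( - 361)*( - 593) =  -19^2*587^1*593^1 = - 125660851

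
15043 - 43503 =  - 28460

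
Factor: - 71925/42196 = - 75/44 = -2^( - 2) * 3^1*5^2 * 11^ ( - 1)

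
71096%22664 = 3104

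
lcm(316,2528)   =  2528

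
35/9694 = 35/9694 =0.00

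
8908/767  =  8908/767 = 11.61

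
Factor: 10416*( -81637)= - 850330992  =  -2^4*3^1*7^1*31^1 * 81637^1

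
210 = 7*30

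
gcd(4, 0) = 4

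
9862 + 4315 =14177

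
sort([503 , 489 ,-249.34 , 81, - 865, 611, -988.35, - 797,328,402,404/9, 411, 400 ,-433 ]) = [  -  988.35, - 865,-797,-433, - 249.34,404/9,81,328, 400,402, 411, 489, 503,  611] 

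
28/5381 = 28/5381 = 0.01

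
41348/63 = 656 + 20/63 = 656.32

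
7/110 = 7/110  =  0.06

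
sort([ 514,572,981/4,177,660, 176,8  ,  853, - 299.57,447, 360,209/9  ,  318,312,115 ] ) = [ - 299.57,8, 209/9,115, 176,177,  981/4, 312, 318,360,447,514,572,660,853 ] 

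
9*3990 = 35910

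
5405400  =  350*15444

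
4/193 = 4/193 = 0.02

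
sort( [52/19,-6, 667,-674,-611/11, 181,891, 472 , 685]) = [ - 674, - 611/11, - 6, 52/19,181,472,667, 685,891] 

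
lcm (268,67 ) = 268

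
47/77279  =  47/77279 =0.00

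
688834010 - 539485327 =149348683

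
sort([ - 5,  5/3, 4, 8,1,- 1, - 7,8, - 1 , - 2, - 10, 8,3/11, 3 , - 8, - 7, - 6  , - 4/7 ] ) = [ - 10, - 8, - 7, - 7,- 6, - 5, - 2, - 1, - 1, - 4/7 , 3/11,1, 5/3  ,  3, 4 , 8, 8, 8] 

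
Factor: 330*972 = 2^3 * 3^6*5^1*11^1 = 320760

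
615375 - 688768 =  - 73393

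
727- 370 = 357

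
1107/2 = 553+ 1/2 = 553.50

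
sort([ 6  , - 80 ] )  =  [ - 80, 6 ]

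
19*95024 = 1805456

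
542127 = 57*9511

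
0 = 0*9923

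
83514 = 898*93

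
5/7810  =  1/1562 = 0.00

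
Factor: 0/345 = 0  =  0^1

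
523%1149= 523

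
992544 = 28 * 35448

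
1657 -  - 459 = 2116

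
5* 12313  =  61565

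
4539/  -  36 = - 1513/12 = -  126.08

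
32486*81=2631366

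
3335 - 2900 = 435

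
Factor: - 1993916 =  - 2^2*23^1*21673^1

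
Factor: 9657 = 3^2* 29^1 *37^1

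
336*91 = 30576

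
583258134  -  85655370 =497602764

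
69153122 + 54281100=123434222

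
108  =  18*6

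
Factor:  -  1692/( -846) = 2 = 2^1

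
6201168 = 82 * 75624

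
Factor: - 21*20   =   - 2^2* 3^1 * 5^1 * 7^1 = - 420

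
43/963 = 43/963=0.04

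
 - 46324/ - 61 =46324/61 = 759.41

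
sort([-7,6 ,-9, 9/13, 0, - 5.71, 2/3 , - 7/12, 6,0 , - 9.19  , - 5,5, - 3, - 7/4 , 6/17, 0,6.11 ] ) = [-9.19, - 9, - 7 , - 5.71, - 5, - 3, - 7/4 , - 7/12,0,  0,0,6/17,2/3,9/13 , 5,6,6 , 6.11]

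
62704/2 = 31352 = 31352.00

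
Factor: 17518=2^1*19^1 * 461^1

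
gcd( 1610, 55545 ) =805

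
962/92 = 10+ 21/46 = 10.46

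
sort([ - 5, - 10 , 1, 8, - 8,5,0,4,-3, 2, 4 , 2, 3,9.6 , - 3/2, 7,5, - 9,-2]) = [ - 10, - 9, - 8,  -  5, - 3, - 2, - 3/2,0,1,2,2, 3, 4,4, 5,5, 7, 8,9.6 ]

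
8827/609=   1261/87 = 14.49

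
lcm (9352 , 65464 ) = 65464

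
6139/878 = 6 + 871/878 = 6.99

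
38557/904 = 38557/904 = 42.65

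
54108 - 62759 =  - 8651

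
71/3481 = 71/3481=0.02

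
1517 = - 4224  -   - 5741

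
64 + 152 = 216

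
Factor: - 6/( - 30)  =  5^( - 1) = 1/5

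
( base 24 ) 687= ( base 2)111001000111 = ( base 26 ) 5af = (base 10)3655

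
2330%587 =569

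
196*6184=1212064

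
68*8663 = 589084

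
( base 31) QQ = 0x340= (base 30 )RM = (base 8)1500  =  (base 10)832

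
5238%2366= 506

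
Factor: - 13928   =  -2^3*1741^1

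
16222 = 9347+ 6875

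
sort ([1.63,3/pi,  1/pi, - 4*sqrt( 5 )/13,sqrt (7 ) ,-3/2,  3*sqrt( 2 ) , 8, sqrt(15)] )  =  [ - 3/2, - 4*sqrt(5)/13,1/pi, 3/pi,1.63 , sqrt ( 7),sqrt ( 15),3*sqrt( 2) , 8] 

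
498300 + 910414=1408714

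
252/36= 7= 7.00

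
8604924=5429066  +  3175858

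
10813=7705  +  3108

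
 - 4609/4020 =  - 4609/4020 = - 1.15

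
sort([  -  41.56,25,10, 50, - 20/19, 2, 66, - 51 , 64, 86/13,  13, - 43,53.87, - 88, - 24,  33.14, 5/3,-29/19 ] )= [ - 88, - 51,-43,  -  41.56, - 24, - 29/19, - 20/19,5/3, 2, 86/13,10, 13, 25, 33.14, 50,53.87,64 , 66]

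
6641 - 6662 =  - 21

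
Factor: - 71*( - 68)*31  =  149668 = 2^2 *17^1*31^1 * 71^1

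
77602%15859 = 14166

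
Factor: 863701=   59^1*14639^1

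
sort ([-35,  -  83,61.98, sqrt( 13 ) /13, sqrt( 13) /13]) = [ - 83 ,- 35,sqrt( 13 ) /13,sqrt(13 )/13,61.98 ] 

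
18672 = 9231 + 9441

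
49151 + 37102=86253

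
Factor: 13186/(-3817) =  - 2^1*11^(-1)*19^1 = - 38/11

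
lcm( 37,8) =296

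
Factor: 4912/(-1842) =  - 8/3 = - 2^3*3^( - 1 ) 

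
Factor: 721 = 7^1*103^1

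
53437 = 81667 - 28230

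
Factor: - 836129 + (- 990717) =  - 1826846  =  -  2^1*7^1*130489^1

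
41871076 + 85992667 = 127863743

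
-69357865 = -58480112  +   -10877753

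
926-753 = 173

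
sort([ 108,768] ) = [108,768] 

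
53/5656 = 53/5656 = 0.01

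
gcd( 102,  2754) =102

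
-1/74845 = -1/74845 = - 0.00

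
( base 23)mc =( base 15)248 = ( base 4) 20012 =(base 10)518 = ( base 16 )206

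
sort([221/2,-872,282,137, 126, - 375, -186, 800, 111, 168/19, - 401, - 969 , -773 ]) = [ - 969, - 872, - 773 ,-401,  -  375 , -186, 168/19,221/2,111, 126 , 137  ,  282,800]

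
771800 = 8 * 96475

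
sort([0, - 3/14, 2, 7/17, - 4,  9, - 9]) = [ - 9,  -  4, - 3/14 , 0, 7/17,2, 9] 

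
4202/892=2101/446 = 4.71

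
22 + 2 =24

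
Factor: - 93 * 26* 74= - 178932 = - 2^2*3^1*13^1*31^1*37^1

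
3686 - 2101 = 1585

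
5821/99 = 58 + 79/99 = 58.80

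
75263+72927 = 148190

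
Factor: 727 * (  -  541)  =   - 541^1*727^1 = - 393307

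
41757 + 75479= 117236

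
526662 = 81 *6502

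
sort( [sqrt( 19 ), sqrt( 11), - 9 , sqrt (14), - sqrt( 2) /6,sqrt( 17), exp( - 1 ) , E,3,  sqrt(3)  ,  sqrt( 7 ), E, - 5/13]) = [-9, - 5/13,-sqrt( 2) /6 , exp(- 1),sqrt( 3),sqrt( 7),E,E,3, sqrt( 11 ),sqrt(14 ),sqrt ( 17),sqrt( 19 )] 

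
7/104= 7/104 = 0.07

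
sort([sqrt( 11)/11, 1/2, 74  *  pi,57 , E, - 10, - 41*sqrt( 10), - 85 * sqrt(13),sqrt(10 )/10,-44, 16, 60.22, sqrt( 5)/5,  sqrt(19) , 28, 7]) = [-85*sqrt( 13), - 41*sqrt( 10 ),-44, - 10,  sqrt( 11)/11, sqrt( 10)/10,  sqrt( 5)/5, 1/2 , E,  sqrt( 19),7, 16, 28, 57, 60.22,74*pi]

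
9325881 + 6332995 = 15658876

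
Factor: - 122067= - 3^4 * 11^1* 137^1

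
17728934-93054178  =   - 75325244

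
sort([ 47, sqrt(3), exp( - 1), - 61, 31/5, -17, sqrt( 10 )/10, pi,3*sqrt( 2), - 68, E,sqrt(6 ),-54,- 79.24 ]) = [ -79.24, - 68, - 61, - 54, - 17, sqrt( 10 )/10,exp( - 1), sqrt (3), sqrt ( 6),E,pi, 3*sqrt(2 ), 31/5, 47 ] 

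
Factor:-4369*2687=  - 17^1 * 257^1 * 2687^1  =  - 11739503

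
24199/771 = 31 +298/771 = 31.39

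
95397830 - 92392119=3005711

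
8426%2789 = 59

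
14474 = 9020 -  - 5454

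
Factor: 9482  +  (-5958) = 3524 = 2^2*881^1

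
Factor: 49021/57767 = 7^1*47^1*61^ ( - 1) * 149^1*947^( - 1) 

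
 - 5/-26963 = 5/26963 = 0.00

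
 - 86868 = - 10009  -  76859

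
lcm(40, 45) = 360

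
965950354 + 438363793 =1404314147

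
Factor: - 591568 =-2^4*36973^1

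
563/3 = 563/3 = 187.67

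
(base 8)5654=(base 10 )2988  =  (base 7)11466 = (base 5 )43423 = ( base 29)3g1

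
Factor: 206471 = 23^1*47^1 * 191^1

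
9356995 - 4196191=5160804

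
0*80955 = 0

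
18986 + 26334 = 45320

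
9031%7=1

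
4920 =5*984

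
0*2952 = 0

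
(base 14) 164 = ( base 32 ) 8s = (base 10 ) 284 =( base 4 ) 10130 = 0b100011100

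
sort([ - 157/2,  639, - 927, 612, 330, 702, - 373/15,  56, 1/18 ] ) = [-927, - 157/2, - 373/15, 1/18, 56, 330,612 , 639 , 702]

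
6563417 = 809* 8113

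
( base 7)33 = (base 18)16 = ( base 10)24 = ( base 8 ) 30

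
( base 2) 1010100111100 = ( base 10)5436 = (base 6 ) 41100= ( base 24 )9AC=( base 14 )1DA4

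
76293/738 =8477/82=103.38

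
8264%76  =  56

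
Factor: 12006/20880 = 2^( - 3)*5^ ( - 1)*23^1= 23/40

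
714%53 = 25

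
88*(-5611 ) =-493768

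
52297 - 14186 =38111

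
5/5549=5/5549 = 0.00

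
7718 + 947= 8665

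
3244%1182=880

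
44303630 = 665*66622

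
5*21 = 105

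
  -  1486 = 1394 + -2880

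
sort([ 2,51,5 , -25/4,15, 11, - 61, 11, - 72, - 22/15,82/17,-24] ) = [ - 72,  -  61, - 24, - 25/4, - 22/15,2, 82/17, 5, 11, 11, 15,51]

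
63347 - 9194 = 54153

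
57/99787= 57/99787 = 0.00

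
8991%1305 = 1161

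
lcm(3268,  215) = 16340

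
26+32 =58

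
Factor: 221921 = 7^3 * 647^1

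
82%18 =10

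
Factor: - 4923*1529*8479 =-3^2 * 11^1*61^1 * 139^2*547^1 = -63823696893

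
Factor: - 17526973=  - 229^1*76537^1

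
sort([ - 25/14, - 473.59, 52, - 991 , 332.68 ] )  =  [ - 991 , - 473.59 , - 25/14,52,332.68] 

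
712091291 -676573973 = 35517318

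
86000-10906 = 75094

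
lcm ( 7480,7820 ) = 172040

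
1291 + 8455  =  9746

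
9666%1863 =351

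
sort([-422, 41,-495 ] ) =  [ - 495, - 422, 41 ] 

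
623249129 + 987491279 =1610740408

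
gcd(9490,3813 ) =1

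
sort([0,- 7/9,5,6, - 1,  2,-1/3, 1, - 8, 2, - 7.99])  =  [  -  8,-7.99,-1,-7/9,-1/3, 0, 1,2, 2,5,6 ]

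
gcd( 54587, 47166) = 1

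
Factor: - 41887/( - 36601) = 17^ ( - 1)*2153^ (-1)*41887^1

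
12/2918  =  6/1459 = 0.00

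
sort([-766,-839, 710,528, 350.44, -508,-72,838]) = [ - 839,  -  766, - 508, - 72 , 350.44, 528, 710, 838]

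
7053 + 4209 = 11262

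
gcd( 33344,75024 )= 8336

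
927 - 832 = 95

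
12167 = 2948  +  9219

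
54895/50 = 1097+9/10=   1097.90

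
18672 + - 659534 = -640862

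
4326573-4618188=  - 291615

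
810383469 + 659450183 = 1469833652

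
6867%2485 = 1897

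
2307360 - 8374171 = -6066811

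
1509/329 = 1509/329 = 4.59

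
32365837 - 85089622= -52723785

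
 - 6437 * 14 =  - 90118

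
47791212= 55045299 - 7254087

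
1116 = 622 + 494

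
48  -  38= 10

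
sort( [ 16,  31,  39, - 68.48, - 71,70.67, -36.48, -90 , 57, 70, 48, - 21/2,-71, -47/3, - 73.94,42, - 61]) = [ - 90,- 73.94, - 71, - 71,-68.48, - 61,  -  36.48 , - 47/3,  -  21/2, 16, 31,39, 42,  48, 57, 70,70.67]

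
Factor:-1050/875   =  -2^1 *3^1*5^(-1)=-  6/5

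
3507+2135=5642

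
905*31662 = 28654110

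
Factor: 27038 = 2^1*11^1*1229^1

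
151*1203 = 181653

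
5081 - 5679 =-598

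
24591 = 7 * 3513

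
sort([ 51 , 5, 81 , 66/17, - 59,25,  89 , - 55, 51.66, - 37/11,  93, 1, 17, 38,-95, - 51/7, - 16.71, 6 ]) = [ - 95, - 59, - 55, -16.71 ,-51/7, - 37/11 , 1, 66/17,  5,6, 17,25, 38,51, 51.66, 81, 89,93 ] 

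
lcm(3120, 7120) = 277680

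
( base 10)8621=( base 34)7fj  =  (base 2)10000110101101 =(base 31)8u3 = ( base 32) 8DD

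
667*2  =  1334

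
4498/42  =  107+2/21  =  107.10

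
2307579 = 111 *20789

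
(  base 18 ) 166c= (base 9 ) 11743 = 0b1111011011000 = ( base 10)7896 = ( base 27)amc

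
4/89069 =4/89069  =  0.00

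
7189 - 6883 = 306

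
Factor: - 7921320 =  - 2^3*3^1*5^1*11^1*17^1*353^1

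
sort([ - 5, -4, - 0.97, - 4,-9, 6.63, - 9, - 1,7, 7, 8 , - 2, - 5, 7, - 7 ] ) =[ - 9, - 9 , - 7, - 5, - 5,  -  4,-4,  -  2,-1,-0.97 , 6.63,7,7,7,8 ] 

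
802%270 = 262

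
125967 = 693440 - 567473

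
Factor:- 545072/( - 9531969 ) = 2^4*3^(-1 )*11^1*19^1*83^( - 1) *163^1*38281^ ( - 1 ) 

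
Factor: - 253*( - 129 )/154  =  2^( - 1 )* 3^1*7^( - 1)* 23^1*43^1 = 2967/14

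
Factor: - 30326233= - 7^1*47^1*92177^1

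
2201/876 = 2201/876 =2.51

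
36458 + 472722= 509180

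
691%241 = 209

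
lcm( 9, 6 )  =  18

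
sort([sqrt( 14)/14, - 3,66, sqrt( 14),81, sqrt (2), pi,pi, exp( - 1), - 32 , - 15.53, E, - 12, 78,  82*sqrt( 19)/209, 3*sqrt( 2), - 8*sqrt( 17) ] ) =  [ - 8 * sqrt(17), - 32, - 15.53, - 12, - 3,  sqrt( 14)/14,exp (  -  1),sqrt(2),82 * sqrt( 19)/209, E  ,  pi, pi , sqrt(14), 3* sqrt( 2 ) , 66,78,81]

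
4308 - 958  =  3350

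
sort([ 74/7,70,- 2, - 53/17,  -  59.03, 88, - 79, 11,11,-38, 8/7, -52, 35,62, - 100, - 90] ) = [ - 100, - 90,-79 , - 59.03,  -  52, - 38,-53/17, -2, 8/7, 74/7, 11, 11, 35, 62, 70, 88]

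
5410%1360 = 1330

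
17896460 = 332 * 53905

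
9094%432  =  22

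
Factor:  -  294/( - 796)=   147/398 = 2^( - 1 ) * 3^1*7^2*199^( - 1 )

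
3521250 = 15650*225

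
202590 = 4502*45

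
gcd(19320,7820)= 460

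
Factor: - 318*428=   -2^3*3^1*53^1*107^1 = - 136104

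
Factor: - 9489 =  - 3^1 * 3163^1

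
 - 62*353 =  - 21886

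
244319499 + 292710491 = 537029990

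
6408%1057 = 66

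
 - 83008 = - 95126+12118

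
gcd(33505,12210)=5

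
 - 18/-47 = 18/47 = 0.38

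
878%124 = 10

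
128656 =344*374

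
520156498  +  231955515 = 752112013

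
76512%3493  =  3159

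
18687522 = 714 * 26173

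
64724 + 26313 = 91037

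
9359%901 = 349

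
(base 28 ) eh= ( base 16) 199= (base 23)HI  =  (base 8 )631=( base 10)409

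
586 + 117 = 703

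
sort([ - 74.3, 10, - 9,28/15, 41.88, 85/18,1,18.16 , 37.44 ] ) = [-74.3,-9, 1,28/15 , 85/18, 10, 18.16,  37.44, 41.88 ]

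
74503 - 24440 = 50063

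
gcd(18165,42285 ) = 15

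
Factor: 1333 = 31^1 * 43^1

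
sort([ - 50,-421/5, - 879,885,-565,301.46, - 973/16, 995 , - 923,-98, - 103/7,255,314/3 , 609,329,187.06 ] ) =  [ - 923, - 879, - 565 , - 98, - 421/5, - 973/16, - 50,-103/7, 314/3,187.06, 255,301.46,329,609,885,995 ] 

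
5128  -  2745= 2383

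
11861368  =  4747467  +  7113901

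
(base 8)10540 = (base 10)4448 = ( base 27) 62k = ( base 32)4B0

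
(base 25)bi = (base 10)293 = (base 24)c5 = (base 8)445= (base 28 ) ad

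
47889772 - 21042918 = 26846854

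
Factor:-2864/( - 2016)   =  2^( - 1 ) * 3^( - 2 )*7^( - 1) * 179^1 = 179/126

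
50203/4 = 50203/4=12550.75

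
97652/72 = 24413/18 = 1356.28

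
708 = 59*12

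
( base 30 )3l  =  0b1101111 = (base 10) 111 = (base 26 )47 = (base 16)6F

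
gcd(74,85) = 1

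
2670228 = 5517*484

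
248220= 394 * 630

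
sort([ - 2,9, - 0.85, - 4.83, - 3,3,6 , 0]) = [ - 4.83, - 3,  -  2, - 0.85,0,  3,6,9 ] 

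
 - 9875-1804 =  - 11679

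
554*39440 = 21849760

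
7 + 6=13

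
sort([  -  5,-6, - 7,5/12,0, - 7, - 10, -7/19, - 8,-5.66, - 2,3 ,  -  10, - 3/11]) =[ - 10, - 10, - 8, - 7 , - 7, - 6, - 5.66, - 5, - 2,-7/19, - 3/11,0,5/12, 3]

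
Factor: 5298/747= 1766/249 =2^1*3^(-1)*83^( - 1)*883^1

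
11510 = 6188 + 5322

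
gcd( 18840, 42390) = 4710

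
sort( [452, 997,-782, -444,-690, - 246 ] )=[ - 782,-690,-444, -246, 452, 997 ] 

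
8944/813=11 + 1/813= 11.00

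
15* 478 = 7170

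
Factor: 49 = 7^2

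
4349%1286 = 491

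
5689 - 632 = 5057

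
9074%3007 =53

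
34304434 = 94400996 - 60096562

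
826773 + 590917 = 1417690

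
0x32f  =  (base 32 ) PF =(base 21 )1HH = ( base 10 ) 815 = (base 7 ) 2243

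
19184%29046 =19184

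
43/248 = 43/248= 0.17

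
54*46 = 2484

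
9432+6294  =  15726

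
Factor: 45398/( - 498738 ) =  -3^(- 1) * 101^ (  -  1)*823^( - 1 )*22699^1 = - 22699/249369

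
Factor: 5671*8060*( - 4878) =-2^3*  3^2*5^1* 13^1*31^1*53^1*107^1 * 271^1 = - 222964892280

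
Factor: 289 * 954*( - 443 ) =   -  2^1*3^2*17^2*53^1*443^1  =  - 122137758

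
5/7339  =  5/7339 = 0.00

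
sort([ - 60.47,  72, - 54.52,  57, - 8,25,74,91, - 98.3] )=[ - 98.3, - 60.47, - 54.52, - 8,25,57, 72,74, 91 ]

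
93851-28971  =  64880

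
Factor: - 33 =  -3^1*11^1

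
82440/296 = 278 + 19/37 = 278.51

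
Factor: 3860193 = 3^1*59^1*113^1 * 193^1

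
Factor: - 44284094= - 2^1*22142047^1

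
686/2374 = 343/1187 = 0.29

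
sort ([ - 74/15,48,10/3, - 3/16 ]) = [ - 74/15, - 3/16,10/3,48 ]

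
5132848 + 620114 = 5752962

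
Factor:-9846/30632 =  - 9/28 = -2^(-2 )*3^2* 7^ (-1)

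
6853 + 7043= 13896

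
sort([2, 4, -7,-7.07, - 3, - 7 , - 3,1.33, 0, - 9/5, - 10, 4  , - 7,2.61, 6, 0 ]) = [ - 10, - 7.07, - 7, - 7,-7, - 3,  -  3, - 9/5,  0,0,1.33,2, 2.61, 4,4, 6 ]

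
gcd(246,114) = 6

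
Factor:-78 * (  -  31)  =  2418= 2^1*3^1*13^1*31^1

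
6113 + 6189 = 12302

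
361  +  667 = 1028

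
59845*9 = 538605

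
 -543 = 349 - 892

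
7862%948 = 278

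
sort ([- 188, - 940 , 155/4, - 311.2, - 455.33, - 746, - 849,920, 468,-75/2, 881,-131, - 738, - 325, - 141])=[ - 940 , - 849 , -746, -738 , - 455.33,  -  325, -311.2,-188 , - 141 , - 131,-75/2, 155/4, 468, 881 , 920]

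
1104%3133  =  1104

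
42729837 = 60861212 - 18131375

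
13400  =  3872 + 9528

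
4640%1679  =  1282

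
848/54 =424/27 = 15.70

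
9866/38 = 259+12/19 = 259.63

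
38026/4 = 19013/2 = 9506.50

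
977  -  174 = 803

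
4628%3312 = 1316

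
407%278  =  129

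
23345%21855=1490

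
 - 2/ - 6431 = 2/6431 = 0.00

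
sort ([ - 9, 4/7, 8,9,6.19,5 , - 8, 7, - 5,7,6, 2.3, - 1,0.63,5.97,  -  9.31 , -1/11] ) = [- 9.31, - 9 , - 8, - 5, - 1, - 1/11, 4/7,0.63, 2.3, 5 , 5.97,  6,6.19,7,7,  8,9]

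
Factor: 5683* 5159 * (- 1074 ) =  -2^1 * 3^1*7^1 * 11^1*67^1*179^1*5683^1 =- 31488173178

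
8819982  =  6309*1398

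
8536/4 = 2134 = 2134.00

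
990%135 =45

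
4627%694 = 463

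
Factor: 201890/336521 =2^1*5^1*13^1 * 1553^1 * 336521^(  -  1 )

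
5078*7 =35546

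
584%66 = 56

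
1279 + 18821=20100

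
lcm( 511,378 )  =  27594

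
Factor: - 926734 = - 2^1* 617^1*751^1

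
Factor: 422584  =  2^3*101^1 * 523^1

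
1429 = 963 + 466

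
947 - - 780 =1727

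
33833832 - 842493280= - 808659448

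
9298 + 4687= 13985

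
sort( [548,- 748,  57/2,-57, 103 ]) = [ - 748, - 57,57/2 , 103,548 ]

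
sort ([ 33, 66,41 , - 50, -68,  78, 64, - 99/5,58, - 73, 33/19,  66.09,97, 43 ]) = [  -  73,  -  68,  -  50, - 99/5,33/19,33, 41 , 43, 58, 64, 66, 66.09, 78, 97]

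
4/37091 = 4/37091  =  0.00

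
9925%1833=760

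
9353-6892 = 2461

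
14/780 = 7/390 =0.02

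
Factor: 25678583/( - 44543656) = -2^( - 3 )*7^1*313^( - 1)*17789^ ( - 1)*3668369^1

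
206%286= 206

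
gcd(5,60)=5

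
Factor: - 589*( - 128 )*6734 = 2^8*7^1*13^1*19^1*31^1 * 37^1  =  507689728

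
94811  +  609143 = 703954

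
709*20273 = 14373557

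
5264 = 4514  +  750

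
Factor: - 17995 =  - 5^1 * 59^1 * 61^1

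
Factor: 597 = 3^1 * 199^1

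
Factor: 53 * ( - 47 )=  -  2491 = -47^1*53^1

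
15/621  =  5/207 = 0.02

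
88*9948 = 875424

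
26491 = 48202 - 21711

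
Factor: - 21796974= - 2^1*3^2*137^1*8839^1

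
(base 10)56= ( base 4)320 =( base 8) 70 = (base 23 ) 2a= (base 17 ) 35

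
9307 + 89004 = 98311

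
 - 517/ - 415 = 517/415 =1.25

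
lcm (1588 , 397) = 1588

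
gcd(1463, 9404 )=1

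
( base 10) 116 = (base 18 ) 68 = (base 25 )4G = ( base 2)1110100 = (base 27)48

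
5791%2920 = 2871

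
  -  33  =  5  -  38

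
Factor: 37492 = 2^2*7^1*13^1*103^1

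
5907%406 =223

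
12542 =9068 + 3474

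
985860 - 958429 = 27431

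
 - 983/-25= 39+8/25= 39.32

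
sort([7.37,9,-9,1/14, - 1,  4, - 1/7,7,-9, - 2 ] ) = [-9, - 9,-2, -1, - 1/7,1/14,4,7,7.37, 9 ]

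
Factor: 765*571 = 3^2*5^1*  17^1*571^1 = 436815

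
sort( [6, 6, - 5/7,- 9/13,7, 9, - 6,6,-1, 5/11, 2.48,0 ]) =[-6, - 1, - 5/7, - 9/13,  0, 5/11,2.48, 6, 6,6, 7, 9 ]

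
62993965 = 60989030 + 2004935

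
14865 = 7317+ 7548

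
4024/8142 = 2012/4071 = 0.49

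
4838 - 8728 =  - 3890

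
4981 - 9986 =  - 5005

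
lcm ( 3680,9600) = 220800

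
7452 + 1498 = 8950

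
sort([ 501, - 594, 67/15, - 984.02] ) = [ - 984.02,-594,  67/15 , 501]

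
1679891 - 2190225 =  - 510334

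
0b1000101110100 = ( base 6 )32404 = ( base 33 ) 43D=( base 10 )4468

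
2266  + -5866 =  - 3600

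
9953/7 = 1421 + 6/7 = 1421.86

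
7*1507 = 10549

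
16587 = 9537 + 7050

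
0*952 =0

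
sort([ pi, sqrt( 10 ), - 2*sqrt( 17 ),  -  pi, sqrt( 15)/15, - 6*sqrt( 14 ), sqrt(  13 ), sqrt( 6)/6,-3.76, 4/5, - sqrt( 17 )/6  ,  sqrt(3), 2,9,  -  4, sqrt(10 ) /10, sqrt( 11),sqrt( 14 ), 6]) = [ - 6*sqrt(14 ),  -  2*sqrt ( 17), - 4,  -  3.76, - pi, - sqrt(17 ) /6, sqrt( 15) /15, sqrt( 10)/10, sqrt( 6) /6, 4/5,sqrt( 3 ), 2, pi, sqrt( 10 ), sqrt( 11),  sqrt( 13 ),  sqrt(14 ), 6,  9 ]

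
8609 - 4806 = 3803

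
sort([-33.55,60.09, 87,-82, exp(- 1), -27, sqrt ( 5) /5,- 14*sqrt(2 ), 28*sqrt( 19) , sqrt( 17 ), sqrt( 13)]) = [-82,-33.55, - 27, -14*sqrt( 2 ), exp(  -  1), sqrt(5 ) /5, sqrt (13), sqrt (17) , 60.09, 87,28*sqrt( 19 ) ]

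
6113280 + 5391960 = 11505240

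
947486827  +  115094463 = 1062581290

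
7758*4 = 31032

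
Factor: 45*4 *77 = 2^2*3^2*5^1*7^1 *11^1=13860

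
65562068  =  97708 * 671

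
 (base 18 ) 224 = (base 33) KS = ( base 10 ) 688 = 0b1010110000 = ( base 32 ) lg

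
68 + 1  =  69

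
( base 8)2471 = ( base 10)1337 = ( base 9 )1745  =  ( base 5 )20322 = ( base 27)1ME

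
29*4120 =119480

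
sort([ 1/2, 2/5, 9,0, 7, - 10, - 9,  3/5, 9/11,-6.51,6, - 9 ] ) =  [ - 10,-9, - 9, - 6.51,0, 2/5,1/2, 3/5,9/11,6, 7,9]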